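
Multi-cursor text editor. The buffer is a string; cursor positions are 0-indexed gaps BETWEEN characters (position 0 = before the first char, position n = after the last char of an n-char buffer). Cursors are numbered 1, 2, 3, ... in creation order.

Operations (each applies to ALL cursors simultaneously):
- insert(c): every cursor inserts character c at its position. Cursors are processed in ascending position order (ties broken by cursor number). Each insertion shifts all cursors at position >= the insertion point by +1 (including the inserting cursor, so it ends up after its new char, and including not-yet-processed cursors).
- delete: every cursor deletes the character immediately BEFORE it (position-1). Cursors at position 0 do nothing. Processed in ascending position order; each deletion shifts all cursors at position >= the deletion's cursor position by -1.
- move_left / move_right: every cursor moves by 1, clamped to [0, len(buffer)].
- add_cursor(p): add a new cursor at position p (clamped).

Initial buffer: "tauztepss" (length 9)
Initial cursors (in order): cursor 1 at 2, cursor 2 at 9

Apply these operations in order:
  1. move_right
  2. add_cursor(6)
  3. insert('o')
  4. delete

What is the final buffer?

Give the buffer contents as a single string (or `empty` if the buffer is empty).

Answer: tauztepss

Derivation:
After op 1 (move_right): buffer="tauztepss" (len 9), cursors c1@3 c2@9, authorship .........
After op 2 (add_cursor(6)): buffer="tauztepss" (len 9), cursors c1@3 c3@6 c2@9, authorship .........
After op 3 (insert('o')): buffer="tauozteopsso" (len 12), cursors c1@4 c3@8 c2@12, authorship ...1...3...2
After op 4 (delete): buffer="tauztepss" (len 9), cursors c1@3 c3@6 c2@9, authorship .........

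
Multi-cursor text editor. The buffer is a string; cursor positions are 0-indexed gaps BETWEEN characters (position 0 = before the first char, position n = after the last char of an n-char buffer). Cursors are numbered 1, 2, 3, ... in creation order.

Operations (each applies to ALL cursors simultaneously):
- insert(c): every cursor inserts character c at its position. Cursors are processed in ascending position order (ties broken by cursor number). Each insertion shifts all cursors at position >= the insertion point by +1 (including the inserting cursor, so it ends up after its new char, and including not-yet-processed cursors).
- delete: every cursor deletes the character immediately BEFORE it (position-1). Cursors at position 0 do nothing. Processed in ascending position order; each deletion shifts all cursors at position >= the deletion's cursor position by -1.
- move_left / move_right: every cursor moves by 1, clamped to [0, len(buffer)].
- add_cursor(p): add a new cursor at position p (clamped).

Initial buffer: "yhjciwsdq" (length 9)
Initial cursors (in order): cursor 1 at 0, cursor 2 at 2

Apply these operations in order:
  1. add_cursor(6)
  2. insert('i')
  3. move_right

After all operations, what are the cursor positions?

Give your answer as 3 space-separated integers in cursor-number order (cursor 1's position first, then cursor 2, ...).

After op 1 (add_cursor(6)): buffer="yhjciwsdq" (len 9), cursors c1@0 c2@2 c3@6, authorship .........
After op 2 (insert('i')): buffer="iyhijciwisdq" (len 12), cursors c1@1 c2@4 c3@9, authorship 1..2....3...
After op 3 (move_right): buffer="iyhijciwisdq" (len 12), cursors c1@2 c2@5 c3@10, authorship 1..2....3...

Answer: 2 5 10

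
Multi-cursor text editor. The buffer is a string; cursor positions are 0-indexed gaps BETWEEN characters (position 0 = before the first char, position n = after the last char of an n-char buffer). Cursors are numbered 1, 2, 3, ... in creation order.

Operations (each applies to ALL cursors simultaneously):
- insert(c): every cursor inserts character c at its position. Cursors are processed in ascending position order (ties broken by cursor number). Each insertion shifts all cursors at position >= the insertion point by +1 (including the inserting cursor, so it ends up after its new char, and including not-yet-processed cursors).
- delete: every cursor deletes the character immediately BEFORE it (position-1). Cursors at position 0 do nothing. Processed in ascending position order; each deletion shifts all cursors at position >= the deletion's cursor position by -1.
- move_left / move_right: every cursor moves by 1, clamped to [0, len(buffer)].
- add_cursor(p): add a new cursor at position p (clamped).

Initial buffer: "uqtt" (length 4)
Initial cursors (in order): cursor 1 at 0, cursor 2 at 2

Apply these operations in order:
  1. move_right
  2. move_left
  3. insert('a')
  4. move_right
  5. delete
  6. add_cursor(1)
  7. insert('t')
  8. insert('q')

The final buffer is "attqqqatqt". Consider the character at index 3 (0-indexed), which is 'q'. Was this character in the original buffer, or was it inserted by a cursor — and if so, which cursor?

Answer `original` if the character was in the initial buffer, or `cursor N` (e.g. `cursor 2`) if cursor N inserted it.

After op 1 (move_right): buffer="uqtt" (len 4), cursors c1@1 c2@3, authorship ....
After op 2 (move_left): buffer="uqtt" (len 4), cursors c1@0 c2@2, authorship ....
After op 3 (insert('a')): buffer="auqatt" (len 6), cursors c1@1 c2@4, authorship 1..2..
After op 4 (move_right): buffer="auqatt" (len 6), cursors c1@2 c2@5, authorship 1..2..
After op 5 (delete): buffer="aqat" (len 4), cursors c1@1 c2@3, authorship 1.2.
After op 6 (add_cursor(1)): buffer="aqat" (len 4), cursors c1@1 c3@1 c2@3, authorship 1.2.
After op 7 (insert('t')): buffer="attqatt" (len 7), cursors c1@3 c3@3 c2@6, authorship 113.22.
After op 8 (insert('q')): buffer="attqqqatqt" (len 10), cursors c1@5 c3@5 c2@9, authorship 11313.222.
Authorship (.=original, N=cursor N): 1 1 3 1 3 . 2 2 2 .
Index 3: author = 1

Answer: cursor 1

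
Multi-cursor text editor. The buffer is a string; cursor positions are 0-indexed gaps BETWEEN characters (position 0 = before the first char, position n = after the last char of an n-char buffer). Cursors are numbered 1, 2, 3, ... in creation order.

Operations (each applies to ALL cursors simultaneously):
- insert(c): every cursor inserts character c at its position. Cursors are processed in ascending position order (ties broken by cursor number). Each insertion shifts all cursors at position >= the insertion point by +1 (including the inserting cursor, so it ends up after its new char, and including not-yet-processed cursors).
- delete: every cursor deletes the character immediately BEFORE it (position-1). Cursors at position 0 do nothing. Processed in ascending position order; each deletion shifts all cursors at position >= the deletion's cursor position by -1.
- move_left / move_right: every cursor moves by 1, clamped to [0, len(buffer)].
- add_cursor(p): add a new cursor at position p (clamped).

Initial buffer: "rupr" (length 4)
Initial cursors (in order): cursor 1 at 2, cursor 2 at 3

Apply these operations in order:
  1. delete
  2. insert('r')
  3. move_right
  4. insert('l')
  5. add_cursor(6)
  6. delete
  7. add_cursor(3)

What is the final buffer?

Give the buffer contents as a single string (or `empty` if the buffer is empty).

After op 1 (delete): buffer="rr" (len 2), cursors c1@1 c2@1, authorship ..
After op 2 (insert('r')): buffer="rrrr" (len 4), cursors c1@3 c2@3, authorship .12.
After op 3 (move_right): buffer="rrrr" (len 4), cursors c1@4 c2@4, authorship .12.
After op 4 (insert('l')): buffer="rrrrll" (len 6), cursors c1@6 c2@6, authorship .12.12
After op 5 (add_cursor(6)): buffer="rrrrll" (len 6), cursors c1@6 c2@6 c3@6, authorship .12.12
After op 6 (delete): buffer="rrr" (len 3), cursors c1@3 c2@3 c3@3, authorship .12
After op 7 (add_cursor(3)): buffer="rrr" (len 3), cursors c1@3 c2@3 c3@3 c4@3, authorship .12

Answer: rrr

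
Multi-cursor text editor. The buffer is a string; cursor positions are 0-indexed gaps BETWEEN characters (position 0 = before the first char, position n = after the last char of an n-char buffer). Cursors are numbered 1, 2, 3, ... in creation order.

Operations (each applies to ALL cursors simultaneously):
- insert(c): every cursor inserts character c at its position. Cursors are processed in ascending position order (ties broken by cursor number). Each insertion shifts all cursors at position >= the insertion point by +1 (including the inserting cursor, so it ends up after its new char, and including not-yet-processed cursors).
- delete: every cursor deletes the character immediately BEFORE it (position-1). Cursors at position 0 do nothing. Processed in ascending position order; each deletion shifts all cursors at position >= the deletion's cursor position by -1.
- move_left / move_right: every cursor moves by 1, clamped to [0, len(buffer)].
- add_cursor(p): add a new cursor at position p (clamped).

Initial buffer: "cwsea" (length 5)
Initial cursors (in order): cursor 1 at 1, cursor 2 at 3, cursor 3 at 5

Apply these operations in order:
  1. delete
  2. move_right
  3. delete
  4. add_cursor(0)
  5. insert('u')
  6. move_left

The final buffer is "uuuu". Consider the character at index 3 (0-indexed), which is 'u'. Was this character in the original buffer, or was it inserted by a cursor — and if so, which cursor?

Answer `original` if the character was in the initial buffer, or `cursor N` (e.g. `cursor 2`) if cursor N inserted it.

Answer: cursor 4

Derivation:
After op 1 (delete): buffer="we" (len 2), cursors c1@0 c2@1 c3@2, authorship ..
After op 2 (move_right): buffer="we" (len 2), cursors c1@1 c2@2 c3@2, authorship ..
After op 3 (delete): buffer="" (len 0), cursors c1@0 c2@0 c3@0, authorship 
After op 4 (add_cursor(0)): buffer="" (len 0), cursors c1@0 c2@0 c3@0 c4@0, authorship 
After op 5 (insert('u')): buffer="uuuu" (len 4), cursors c1@4 c2@4 c3@4 c4@4, authorship 1234
After op 6 (move_left): buffer="uuuu" (len 4), cursors c1@3 c2@3 c3@3 c4@3, authorship 1234
Authorship (.=original, N=cursor N): 1 2 3 4
Index 3: author = 4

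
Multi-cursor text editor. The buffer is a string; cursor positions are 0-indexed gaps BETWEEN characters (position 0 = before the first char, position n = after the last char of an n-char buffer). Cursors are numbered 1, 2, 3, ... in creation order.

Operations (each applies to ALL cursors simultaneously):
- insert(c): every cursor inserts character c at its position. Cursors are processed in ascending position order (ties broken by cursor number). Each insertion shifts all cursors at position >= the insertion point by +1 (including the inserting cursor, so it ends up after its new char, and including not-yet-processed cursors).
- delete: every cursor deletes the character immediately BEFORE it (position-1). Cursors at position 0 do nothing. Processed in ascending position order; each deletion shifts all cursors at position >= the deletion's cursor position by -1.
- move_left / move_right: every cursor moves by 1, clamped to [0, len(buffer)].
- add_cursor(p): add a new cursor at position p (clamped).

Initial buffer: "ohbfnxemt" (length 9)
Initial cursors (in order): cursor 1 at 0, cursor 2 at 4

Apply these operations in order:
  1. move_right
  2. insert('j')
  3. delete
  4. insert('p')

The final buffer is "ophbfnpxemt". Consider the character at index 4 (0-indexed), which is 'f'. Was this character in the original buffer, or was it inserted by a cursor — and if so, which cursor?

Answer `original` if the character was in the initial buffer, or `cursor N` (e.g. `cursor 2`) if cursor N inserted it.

Answer: original

Derivation:
After op 1 (move_right): buffer="ohbfnxemt" (len 9), cursors c1@1 c2@5, authorship .........
After op 2 (insert('j')): buffer="ojhbfnjxemt" (len 11), cursors c1@2 c2@7, authorship .1....2....
After op 3 (delete): buffer="ohbfnxemt" (len 9), cursors c1@1 c2@5, authorship .........
After op 4 (insert('p')): buffer="ophbfnpxemt" (len 11), cursors c1@2 c2@7, authorship .1....2....
Authorship (.=original, N=cursor N): . 1 . . . . 2 . . . .
Index 4: author = original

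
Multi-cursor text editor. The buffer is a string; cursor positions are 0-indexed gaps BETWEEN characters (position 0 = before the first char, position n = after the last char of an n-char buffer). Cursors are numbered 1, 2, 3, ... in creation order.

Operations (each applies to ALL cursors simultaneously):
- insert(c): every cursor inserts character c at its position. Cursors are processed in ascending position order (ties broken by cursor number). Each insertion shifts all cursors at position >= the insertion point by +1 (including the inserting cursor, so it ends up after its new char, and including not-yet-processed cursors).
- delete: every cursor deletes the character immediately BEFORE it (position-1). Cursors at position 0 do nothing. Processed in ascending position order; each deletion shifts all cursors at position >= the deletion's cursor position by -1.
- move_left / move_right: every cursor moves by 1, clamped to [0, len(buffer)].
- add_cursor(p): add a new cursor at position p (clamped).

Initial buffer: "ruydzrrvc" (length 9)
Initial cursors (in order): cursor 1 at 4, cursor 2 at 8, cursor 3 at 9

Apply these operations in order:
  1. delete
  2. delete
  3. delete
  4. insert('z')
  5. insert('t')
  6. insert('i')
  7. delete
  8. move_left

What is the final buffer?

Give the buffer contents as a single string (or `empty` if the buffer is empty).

After op 1 (delete): buffer="ruyzrr" (len 6), cursors c1@3 c2@6 c3@6, authorship ......
After op 2 (delete): buffer="ruz" (len 3), cursors c1@2 c2@3 c3@3, authorship ...
After op 3 (delete): buffer="" (len 0), cursors c1@0 c2@0 c3@0, authorship 
After op 4 (insert('z')): buffer="zzz" (len 3), cursors c1@3 c2@3 c3@3, authorship 123
After op 5 (insert('t')): buffer="zzzttt" (len 6), cursors c1@6 c2@6 c3@6, authorship 123123
After op 6 (insert('i')): buffer="zzztttiii" (len 9), cursors c1@9 c2@9 c3@9, authorship 123123123
After op 7 (delete): buffer="zzzttt" (len 6), cursors c1@6 c2@6 c3@6, authorship 123123
After op 8 (move_left): buffer="zzzttt" (len 6), cursors c1@5 c2@5 c3@5, authorship 123123

Answer: zzzttt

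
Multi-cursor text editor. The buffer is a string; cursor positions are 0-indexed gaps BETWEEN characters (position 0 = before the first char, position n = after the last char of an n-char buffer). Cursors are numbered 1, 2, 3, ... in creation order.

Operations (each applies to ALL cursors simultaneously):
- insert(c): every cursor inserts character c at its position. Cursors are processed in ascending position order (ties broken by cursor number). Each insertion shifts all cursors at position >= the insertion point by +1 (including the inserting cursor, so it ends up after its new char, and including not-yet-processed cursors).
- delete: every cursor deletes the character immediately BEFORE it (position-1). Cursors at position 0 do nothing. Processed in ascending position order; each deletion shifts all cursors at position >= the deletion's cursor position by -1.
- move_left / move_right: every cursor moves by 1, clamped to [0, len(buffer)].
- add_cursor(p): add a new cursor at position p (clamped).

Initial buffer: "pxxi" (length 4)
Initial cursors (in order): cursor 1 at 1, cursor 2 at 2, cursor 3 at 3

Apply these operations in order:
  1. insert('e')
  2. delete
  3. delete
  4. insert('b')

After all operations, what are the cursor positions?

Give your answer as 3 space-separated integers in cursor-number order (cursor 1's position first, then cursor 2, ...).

Answer: 3 3 3

Derivation:
After op 1 (insert('e')): buffer="pexexei" (len 7), cursors c1@2 c2@4 c3@6, authorship .1.2.3.
After op 2 (delete): buffer="pxxi" (len 4), cursors c1@1 c2@2 c3@3, authorship ....
After op 3 (delete): buffer="i" (len 1), cursors c1@0 c2@0 c3@0, authorship .
After op 4 (insert('b')): buffer="bbbi" (len 4), cursors c1@3 c2@3 c3@3, authorship 123.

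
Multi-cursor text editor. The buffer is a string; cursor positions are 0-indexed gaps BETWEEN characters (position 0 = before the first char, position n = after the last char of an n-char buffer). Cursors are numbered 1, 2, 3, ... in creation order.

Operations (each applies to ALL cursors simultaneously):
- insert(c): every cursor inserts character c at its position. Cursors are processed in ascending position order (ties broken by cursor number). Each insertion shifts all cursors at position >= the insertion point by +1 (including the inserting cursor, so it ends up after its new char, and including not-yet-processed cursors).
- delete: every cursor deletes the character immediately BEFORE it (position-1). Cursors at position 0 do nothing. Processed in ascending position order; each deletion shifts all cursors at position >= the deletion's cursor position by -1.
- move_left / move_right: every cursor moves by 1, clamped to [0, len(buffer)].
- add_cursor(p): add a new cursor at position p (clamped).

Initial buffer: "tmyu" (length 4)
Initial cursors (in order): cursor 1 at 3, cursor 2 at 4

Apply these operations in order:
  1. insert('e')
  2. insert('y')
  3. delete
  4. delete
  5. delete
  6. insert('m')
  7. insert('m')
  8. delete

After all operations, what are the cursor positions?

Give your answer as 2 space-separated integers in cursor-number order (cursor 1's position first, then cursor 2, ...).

Answer: 4 4

Derivation:
After op 1 (insert('e')): buffer="tmyeue" (len 6), cursors c1@4 c2@6, authorship ...1.2
After op 2 (insert('y')): buffer="tmyeyuey" (len 8), cursors c1@5 c2@8, authorship ...11.22
After op 3 (delete): buffer="tmyeue" (len 6), cursors c1@4 c2@6, authorship ...1.2
After op 4 (delete): buffer="tmyu" (len 4), cursors c1@3 c2@4, authorship ....
After op 5 (delete): buffer="tm" (len 2), cursors c1@2 c2@2, authorship ..
After op 6 (insert('m')): buffer="tmmm" (len 4), cursors c1@4 c2@4, authorship ..12
After op 7 (insert('m')): buffer="tmmmmm" (len 6), cursors c1@6 c2@6, authorship ..1212
After op 8 (delete): buffer="tmmm" (len 4), cursors c1@4 c2@4, authorship ..12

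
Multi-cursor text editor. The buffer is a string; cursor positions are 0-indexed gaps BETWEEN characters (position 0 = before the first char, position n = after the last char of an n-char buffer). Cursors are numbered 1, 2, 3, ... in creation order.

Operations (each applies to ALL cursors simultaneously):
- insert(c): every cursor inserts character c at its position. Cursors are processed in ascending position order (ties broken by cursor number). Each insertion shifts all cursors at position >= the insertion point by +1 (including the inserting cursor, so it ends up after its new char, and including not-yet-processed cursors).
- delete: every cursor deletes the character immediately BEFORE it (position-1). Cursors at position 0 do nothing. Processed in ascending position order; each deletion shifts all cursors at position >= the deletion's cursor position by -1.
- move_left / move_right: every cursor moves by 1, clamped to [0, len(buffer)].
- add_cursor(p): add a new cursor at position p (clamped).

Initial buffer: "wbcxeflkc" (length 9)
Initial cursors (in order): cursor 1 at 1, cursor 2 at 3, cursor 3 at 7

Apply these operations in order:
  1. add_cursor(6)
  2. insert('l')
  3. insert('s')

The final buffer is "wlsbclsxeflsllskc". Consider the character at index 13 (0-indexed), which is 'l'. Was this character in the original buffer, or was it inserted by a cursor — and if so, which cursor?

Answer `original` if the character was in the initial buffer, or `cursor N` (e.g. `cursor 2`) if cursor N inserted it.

After op 1 (add_cursor(6)): buffer="wbcxeflkc" (len 9), cursors c1@1 c2@3 c4@6 c3@7, authorship .........
After op 2 (insert('l')): buffer="wlbclxeflllkc" (len 13), cursors c1@2 c2@5 c4@9 c3@11, authorship .1..2...4.3..
After op 3 (insert('s')): buffer="wlsbclsxeflsllskc" (len 17), cursors c1@3 c2@7 c4@12 c3@15, authorship .11..22...44.33..
Authorship (.=original, N=cursor N): . 1 1 . . 2 2 . . . 4 4 . 3 3 . .
Index 13: author = 3

Answer: cursor 3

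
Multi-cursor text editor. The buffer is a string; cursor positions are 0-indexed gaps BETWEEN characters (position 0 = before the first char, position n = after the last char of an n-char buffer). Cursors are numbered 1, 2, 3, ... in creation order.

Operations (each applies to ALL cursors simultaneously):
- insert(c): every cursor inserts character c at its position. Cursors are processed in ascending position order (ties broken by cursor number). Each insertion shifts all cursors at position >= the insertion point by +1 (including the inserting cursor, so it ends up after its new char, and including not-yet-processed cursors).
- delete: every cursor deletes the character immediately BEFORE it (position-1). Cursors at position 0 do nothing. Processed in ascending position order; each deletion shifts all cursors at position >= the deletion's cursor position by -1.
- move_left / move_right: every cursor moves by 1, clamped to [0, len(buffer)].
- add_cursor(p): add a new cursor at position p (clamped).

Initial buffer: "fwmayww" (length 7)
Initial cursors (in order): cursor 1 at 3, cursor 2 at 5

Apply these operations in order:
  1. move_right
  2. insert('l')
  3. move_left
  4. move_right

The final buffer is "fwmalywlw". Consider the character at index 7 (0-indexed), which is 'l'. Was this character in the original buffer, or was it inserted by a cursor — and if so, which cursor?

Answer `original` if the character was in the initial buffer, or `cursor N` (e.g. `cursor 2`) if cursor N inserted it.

After op 1 (move_right): buffer="fwmayww" (len 7), cursors c1@4 c2@6, authorship .......
After op 2 (insert('l')): buffer="fwmalywlw" (len 9), cursors c1@5 c2@8, authorship ....1..2.
After op 3 (move_left): buffer="fwmalywlw" (len 9), cursors c1@4 c2@7, authorship ....1..2.
After op 4 (move_right): buffer="fwmalywlw" (len 9), cursors c1@5 c2@8, authorship ....1..2.
Authorship (.=original, N=cursor N): . . . . 1 . . 2 .
Index 7: author = 2

Answer: cursor 2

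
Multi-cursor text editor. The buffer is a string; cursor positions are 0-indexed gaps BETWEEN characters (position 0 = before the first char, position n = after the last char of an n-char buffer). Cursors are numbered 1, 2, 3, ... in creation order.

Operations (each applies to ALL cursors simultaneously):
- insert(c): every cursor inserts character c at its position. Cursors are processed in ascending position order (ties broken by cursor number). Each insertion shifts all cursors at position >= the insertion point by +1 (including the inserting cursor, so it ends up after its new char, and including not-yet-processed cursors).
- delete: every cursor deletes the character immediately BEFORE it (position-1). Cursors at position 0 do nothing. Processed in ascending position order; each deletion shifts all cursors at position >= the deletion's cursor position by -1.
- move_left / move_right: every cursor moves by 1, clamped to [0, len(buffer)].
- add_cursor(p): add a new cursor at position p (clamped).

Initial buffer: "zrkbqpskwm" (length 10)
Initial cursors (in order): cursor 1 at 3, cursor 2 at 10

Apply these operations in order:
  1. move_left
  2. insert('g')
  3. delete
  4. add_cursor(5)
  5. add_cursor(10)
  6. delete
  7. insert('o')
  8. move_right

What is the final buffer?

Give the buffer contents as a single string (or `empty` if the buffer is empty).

After op 1 (move_left): buffer="zrkbqpskwm" (len 10), cursors c1@2 c2@9, authorship ..........
After op 2 (insert('g')): buffer="zrgkbqpskwgm" (len 12), cursors c1@3 c2@11, authorship ..1.......2.
After op 3 (delete): buffer="zrkbqpskwm" (len 10), cursors c1@2 c2@9, authorship ..........
After op 4 (add_cursor(5)): buffer="zrkbqpskwm" (len 10), cursors c1@2 c3@5 c2@9, authorship ..........
After op 5 (add_cursor(10)): buffer="zrkbqpskwm" (len 10), cursors c1@2 c3@5 c2@9 c4@10, authorship ..........
After op 6 (delete): buffer="zkbpsk" (len 6), cursors c1@1 c3@3 c2@6 c4@6, authorship ......
After op 7 (insert('o')): buffer="zokbopskoo" (len 10), cursors c1@2 c3@5 c2@10 c4@10, authorship .1..3...24
After op 8 (move_right): buffer="zokbopskoo" (len 10), cursors c1@3 c3@6 c2@10 c4@10, authorship .1..3...24

Answer: zokbopskoo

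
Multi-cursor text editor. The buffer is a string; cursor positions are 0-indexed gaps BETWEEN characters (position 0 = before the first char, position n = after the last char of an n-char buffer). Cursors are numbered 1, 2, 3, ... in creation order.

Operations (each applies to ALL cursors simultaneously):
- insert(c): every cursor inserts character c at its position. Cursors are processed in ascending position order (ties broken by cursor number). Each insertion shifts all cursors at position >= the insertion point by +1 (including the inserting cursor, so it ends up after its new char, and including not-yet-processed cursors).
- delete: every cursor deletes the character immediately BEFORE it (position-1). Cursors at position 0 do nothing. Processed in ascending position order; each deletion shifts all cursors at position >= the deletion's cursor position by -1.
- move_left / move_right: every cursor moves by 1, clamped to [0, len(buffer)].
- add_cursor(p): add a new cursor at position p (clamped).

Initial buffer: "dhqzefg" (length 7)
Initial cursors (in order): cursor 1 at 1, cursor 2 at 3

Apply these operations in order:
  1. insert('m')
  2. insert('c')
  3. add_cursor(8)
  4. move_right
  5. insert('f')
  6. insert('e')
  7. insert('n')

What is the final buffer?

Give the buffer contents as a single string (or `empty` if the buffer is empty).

After op 1 (insert('m')): buffer="dmhqmzefg" (len 9), cursors c1@2 c2@5, authorship .1..2....
After op 2 (insert('c')): buffer="dmchqmczefg" (len 11), cursors c1@3 c2@7, authorship .11..22....
After op 3 (add_cursor(8)): buffer="dmchqmczefg" (len 11), cursors c1@3 c2@7 c3@8, authorship .11..22....
After op 4 (move_right): buffer="dmchqmczefg" (len 11), cursors c1@4 c2@8 c3@9, authorship .11..22....
After op 5 (insert('f')): buffer="dmchfqmczfeffg" (len 14), cursors c1@5 c2@10 c3@12, authorship .11.1.22.2.3..
After op 6 (insert('e')): buffer="dmchfeqmczfeefefg" (len 17), cursors c1@6 c2@12 c3@15, authorship .11.11.22.22.33..
After op 7 (insert('n')): buffer="dmchfenqmczfenefenfg" (len 20), cursors c1@7 c2@14 c3@18, authorship .11.111.22.222.333..

Answer: dmchfenqmczfenefenfg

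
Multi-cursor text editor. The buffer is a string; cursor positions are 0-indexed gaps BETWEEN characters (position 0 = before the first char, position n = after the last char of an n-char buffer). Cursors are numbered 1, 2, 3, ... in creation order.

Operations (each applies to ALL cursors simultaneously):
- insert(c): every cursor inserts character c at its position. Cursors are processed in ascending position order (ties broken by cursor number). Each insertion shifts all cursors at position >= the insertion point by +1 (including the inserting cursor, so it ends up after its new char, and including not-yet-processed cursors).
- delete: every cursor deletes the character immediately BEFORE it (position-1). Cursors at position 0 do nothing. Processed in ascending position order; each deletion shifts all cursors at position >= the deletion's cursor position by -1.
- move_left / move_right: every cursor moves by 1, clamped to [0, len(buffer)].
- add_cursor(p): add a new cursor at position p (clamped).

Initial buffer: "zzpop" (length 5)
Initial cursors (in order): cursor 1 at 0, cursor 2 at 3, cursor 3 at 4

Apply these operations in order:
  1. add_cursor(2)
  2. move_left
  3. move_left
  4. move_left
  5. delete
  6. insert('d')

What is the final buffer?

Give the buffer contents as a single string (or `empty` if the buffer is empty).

Answer: ddddzpop

Derivation:
After op 1 (add_cursor(2)): buffer="zzpop" (len 5), cursors c1@0 c4@2 c2@3 c3@4, authorship .....
After op 2 (move_left): buffer="zzpop" (len 5), cursors c1@0 c4@1 c2@2 c3@3, authorship .....
After op 3 (move_left): buffer="zzpop" (len 5), cursors c1@0 c4@0 c2@1 c3@2, authorship .....
After op 4 (move_left): buffer="zzpop" (len 5), cursors c1@0 c2@0 c4@0 c3@1, authorship .....
After op 5 (delete): buffer="zpop" (len 4), cursors c1@0 c2@0 c3@0 c4@0, authorship ....
After op 6 (insert('d')): buffer="ddddzpop" (len 8), cursors c1@4 c2@4 c3@4 c4@4, authorship 1234....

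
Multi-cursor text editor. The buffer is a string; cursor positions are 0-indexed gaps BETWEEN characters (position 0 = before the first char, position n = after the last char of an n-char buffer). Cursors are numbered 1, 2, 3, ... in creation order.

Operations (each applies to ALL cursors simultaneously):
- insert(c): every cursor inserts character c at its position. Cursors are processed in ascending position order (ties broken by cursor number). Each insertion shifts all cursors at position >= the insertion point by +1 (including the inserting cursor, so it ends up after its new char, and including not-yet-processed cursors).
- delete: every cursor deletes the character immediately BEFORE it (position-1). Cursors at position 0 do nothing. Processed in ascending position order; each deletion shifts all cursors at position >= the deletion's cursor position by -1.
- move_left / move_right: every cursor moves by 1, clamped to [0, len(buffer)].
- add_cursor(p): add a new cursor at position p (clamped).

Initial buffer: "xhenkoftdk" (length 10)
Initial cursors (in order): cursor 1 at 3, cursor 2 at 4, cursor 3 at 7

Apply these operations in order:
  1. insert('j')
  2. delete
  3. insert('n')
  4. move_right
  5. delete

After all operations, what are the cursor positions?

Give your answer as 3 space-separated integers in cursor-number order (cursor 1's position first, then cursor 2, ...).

Answer: 4 5 8

Derivation:
After op 1 (insert('j')): buffer="xhejnjkofjtdk" (len 13), cursors c1@4 c2@6 c3@10, authorship ...1.2...3...
After op 2 (delete): buffer="xhenkoftdk" (len 10), cursors c1@3 c2@4 c3@7, authorship ..........
After op 3 (insert('n')): buffer="xhennnkofntdk" (len 13), cursors c1@4 c2@6 c3@10, authorship ...1.2...3...
After op 4 (move_right): buffer="xhennnkofntdk" (len 13), cursors c1@5 c2@7 c3@11, authorship ...1.2...3...
After op 5 (delete): buffer="xhennofndk" (len 10), cursors c1@4 c2@5 c3@8, authorship ...12..3..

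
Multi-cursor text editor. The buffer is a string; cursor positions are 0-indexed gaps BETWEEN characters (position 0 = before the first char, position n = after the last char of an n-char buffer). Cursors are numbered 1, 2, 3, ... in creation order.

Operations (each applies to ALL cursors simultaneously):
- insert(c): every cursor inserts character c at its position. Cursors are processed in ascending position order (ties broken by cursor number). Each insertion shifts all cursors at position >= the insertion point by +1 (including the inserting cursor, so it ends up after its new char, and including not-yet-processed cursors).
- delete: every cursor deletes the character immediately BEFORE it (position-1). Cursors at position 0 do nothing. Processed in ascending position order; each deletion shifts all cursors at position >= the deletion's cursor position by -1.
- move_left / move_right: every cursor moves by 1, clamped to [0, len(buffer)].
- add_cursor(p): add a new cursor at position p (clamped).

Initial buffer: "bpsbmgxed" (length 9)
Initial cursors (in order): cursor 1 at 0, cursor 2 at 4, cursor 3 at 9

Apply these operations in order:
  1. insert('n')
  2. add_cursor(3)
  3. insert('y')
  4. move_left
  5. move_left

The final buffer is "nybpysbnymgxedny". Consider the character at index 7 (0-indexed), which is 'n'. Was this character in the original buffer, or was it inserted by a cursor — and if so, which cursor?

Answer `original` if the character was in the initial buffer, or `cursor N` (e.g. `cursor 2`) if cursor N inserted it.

Answer: cursor 2

Derivation:
After op 1 (insert('n')): buffer="nbpsbnmgxedn" (len 12), cursors c1@1 c2@6 c3@12, authorship 1....2.....3
After op 2 (add_cursor(3)): buffer="nbpsbnmgxedn" (len 12), cursors c1@1 c4@3 c2@6 c3@12, authorship 1....2.....3
After op 3 (insert('y')): buffer="nybpysbnymgxedny" (len 16), cursors c1@2 c4@5 c2@9 c3@16, authorship 11..4..22.....33
After op 4 (move_left): buffer="nybpysbnymgxedny" (len 16), cursors c1@1 c4@4 c2@8 c3@15, authorship 11..4..22.....33
After op 5 (move_left): buffer="nybpysbnymgxedny" (len 16), cursors c1@0 c4@3 c2@7 c3@14, authorship 11..4..22.....33
Authorship (.=original, N=cursor N): 1 1 . . 4 . . 2 2 . . . . . 3 3
Index 7: author = 2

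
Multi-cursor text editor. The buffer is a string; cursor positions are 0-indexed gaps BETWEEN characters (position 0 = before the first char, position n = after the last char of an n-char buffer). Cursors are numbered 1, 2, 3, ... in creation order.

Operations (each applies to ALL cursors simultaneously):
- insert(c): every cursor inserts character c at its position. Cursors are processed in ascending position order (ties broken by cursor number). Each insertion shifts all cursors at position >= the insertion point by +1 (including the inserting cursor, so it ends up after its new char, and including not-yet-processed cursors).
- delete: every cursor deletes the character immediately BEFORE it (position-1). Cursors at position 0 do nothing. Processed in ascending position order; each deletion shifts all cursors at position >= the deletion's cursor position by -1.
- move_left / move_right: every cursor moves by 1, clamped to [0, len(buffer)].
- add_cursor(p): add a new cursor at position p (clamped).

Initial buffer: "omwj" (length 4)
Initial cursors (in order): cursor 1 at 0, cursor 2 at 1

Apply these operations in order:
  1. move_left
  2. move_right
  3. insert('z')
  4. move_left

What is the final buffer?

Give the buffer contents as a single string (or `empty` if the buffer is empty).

Answer: ozzmwj

Derivation:
After op 1 (move_left): buffer="omwj" (len 4), cursors c1@0 c2@0, authorship ....
After op 2 (move_right): buffer="omwj" (len 4), cursors c1@1 c2@1, authorship ....
After op 3 (insert('z')): buffer="ozzmwj" (len 6), cursors c1@3 c2@3, authorship .12...
After op 4 (move_left): buffer="ozzmwj" (len 6), cursors c1@2 c2@2, authorship .12...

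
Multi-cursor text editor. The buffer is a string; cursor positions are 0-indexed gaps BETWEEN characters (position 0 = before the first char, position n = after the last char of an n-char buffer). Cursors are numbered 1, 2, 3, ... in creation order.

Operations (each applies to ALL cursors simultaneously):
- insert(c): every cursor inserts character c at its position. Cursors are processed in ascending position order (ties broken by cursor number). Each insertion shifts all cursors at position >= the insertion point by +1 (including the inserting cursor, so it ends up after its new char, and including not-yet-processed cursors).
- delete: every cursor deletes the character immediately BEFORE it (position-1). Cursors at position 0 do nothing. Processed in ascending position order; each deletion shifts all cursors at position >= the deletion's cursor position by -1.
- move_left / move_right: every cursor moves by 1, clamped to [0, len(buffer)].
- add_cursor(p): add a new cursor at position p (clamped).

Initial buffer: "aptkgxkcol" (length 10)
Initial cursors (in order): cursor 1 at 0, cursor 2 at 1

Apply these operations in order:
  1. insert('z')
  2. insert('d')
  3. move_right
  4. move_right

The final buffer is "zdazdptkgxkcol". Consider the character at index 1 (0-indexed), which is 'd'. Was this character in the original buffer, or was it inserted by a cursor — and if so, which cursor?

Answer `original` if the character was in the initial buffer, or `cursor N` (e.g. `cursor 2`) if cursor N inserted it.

After op 1 (insert('z')): buffer="zazptkgxkcol" (len 12), cursors c1@1 c2@3, authorship 1.2.........
After op 2 (insert('d')): buffer="zdazdptkgxkcol" (len 14), cursors c1@2 c2@5, authorship 11.22.........
After op 3 (move_right): buffer="zdazdptkgxkcol" (len 14), cursors c1@3 c2@6, authorship 11.22.........
After op 4 (move_right): buffer="zdazdptkgxkcol" (len 14), cursors c1@4 c2@7, authorship 11.22.........
Authorship (.=original, N=cursor N): 1 1 . 2 2 . . . . . . . . .
Index 1: author = 1

Answer: cursor 1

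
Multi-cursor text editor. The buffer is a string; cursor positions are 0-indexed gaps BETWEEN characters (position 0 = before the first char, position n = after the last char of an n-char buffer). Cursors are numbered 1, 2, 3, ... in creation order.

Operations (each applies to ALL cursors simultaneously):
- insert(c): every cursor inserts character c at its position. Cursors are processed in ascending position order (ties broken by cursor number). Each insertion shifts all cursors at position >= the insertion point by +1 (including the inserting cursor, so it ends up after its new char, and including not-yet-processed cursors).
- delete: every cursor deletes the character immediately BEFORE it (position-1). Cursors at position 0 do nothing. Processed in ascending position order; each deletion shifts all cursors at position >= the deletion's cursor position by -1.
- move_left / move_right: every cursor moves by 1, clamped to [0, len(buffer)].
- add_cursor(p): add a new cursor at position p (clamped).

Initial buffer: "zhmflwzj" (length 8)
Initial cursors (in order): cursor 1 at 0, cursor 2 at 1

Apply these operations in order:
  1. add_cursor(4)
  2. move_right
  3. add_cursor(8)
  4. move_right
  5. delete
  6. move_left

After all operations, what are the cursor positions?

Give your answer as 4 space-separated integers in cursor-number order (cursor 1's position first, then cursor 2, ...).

Answer: 0 0 2 3

Derivation:
After op 1 (add_cursor(4)): buffer="zhmflwzj" (len 8), cursors c1@0 c2@1 c3@4, authorship ........
After op 2 (move_right): buffer="zhmflwzj" (len 8), cursors c1@1 c2@2 c3@5, authorship ........
After op 3 (add_cursor(8)): buffer="zhmflwzj" (len 8), cursors c1@1 c2@2 c3@5 c4@8, authorship ........
After op 4 (move_right): buffer="zhmflwzj" (len 8), cursors c1@2 c2@3 c3@6 c4@8, authorship ........
After op 5 (delete): buffer="zflz" (len 4), cursors c1@1 c2@1 c3@3 c4@4, authorship ....
After op 6 (move_left): buffer="zflz" (len 4), cursors c1@0 c2@0 c3@2 c4@3, authorship ....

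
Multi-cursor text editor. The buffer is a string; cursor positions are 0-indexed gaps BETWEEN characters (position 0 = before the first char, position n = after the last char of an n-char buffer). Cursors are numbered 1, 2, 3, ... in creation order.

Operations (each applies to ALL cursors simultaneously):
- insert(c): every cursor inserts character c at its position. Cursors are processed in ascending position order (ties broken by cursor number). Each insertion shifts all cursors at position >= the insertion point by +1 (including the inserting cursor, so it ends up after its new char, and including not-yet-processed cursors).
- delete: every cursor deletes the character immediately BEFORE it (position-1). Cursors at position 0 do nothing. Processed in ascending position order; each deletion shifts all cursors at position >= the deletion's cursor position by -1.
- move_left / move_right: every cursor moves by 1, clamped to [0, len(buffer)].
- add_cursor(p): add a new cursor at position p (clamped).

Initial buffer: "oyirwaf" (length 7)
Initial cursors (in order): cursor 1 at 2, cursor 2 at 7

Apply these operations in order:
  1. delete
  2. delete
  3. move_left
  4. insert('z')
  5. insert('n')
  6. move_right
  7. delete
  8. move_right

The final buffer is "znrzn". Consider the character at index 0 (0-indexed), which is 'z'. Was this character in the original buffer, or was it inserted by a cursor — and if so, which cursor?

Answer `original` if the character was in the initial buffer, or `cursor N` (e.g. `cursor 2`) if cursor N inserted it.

After op 1 (delete): buffer="oirwa" (len 5), cursors c1@1 c2@5, authorship .....
After op 2 (delete): buffer="irw" (len 3), cursors c1@0 c2@3, authorship ...
After op 3 (move_left): buffer="irw" (len 3), cursors c1@0 c2@2, authorship ...
After op 4 (insert('z')): buffer="zirzw" (len 5), cursors c1@1 c2@4, authorship 1..2.
After op 5 (insert('n')): buffer="znirznw" (len 7), cursors c1@2 c2@6, authorship 11..22.
After op 6 (move_right): buffer="znirznw" (len 7), cursors c1@3 c2@7, authorship 11..22.
After op 7 (delete): buffer="znrzn" (len 5), cursors c1@2 c2@5, authorship 11.22
After op 8 (move_right): buffer="znrzn" (len 5), cursors c1@3 c2@5, authorship 11.22
Authorship (.=original, N=cursor N): 1 1 . 2 2
Index 0: author = 1

Answer: cursor 1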